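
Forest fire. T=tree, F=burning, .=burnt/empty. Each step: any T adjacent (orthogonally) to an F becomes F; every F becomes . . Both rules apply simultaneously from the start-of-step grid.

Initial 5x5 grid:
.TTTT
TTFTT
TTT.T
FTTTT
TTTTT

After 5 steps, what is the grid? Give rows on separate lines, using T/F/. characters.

Step 1: 7 trees catch fire, 2 burn out
  .TFTT
  TF.FT
  FTF.T
  .FTTT
  FTTTT
Step 2: 7 trees catch fire, 7 burn out
  .F.FT
  F...F
  .F..T
  ..FTT
  .FTTT
Step 3: 4 trees catch fire, 7 burn out
  ....F
  .....
  ....F
  ...FT
  ..FTT
Step 4: 2 trees catch fire, 4 burn out
  .....
  .....
  .....
  ....F
  ...FT
Step 5: 1 trees catch fire, 2 burn out
  .....
  .....
  .....
  .....
  ....F

.....
.....
.....
.....
....F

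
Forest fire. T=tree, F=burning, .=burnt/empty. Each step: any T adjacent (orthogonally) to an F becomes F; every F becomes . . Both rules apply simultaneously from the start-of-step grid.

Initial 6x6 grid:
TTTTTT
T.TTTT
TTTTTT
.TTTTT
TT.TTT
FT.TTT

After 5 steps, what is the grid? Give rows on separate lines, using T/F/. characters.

Step 1: 2 trees catch fire, 1 burn out
  TTTTTT
  T.TTTT
  TTTTTT
  .TTTTT
  FT.TTT
  .F.TTT
Step 2: 1 trees catch fire, 2 burn out
  TTTTTT
  T.TTTT
  TTTTTT
  .TTTTT
  .F.TTT
  ...TTT
Step 3: 1 trees catch fire, 1 burn out
  TTTTTT
  T.TTTT
  TTTTTT
  .FTTTT
  ...TTT
  ...TTT
Step 4: 2 trees catch fire, 1 burn out
  TTTTTT
  T.TTTT
  TFTTTT
  ..FTTT
  ...TTT
  ...TTT
Step 5: 3 trees catch fire, 2 burn out
  TTTTTT
  T.TTTT
  F.FTTT
  ...FTT
  ...TTT
  ...TTT

TTTTTT
T.TTTT
F.FTTT
...FTT
...TTT
...TTT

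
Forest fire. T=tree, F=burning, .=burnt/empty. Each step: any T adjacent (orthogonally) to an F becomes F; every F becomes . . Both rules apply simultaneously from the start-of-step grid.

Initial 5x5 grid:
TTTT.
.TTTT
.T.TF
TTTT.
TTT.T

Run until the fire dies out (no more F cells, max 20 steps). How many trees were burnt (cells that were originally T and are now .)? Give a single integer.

Step 1: +2 fires, +1 burnt (F count now 2)
Step 2: +2 fires, +2 burnt (F count now 2)
Step 3: +3 fires, +2 burnt (F count now 3)
Step 4: +4 fires, +3 burnt (F count now 4)
Step 5: +4 fires, +4 burnt (F count now 4)
Step 6: +2 fires, +4 burnt (F count now 2)
Step 7: +0 fires, +2 burnt (F count now 0)
Fire out after step 7
Initially T: 18, now '.': 24
Total burnt (originally-T cells now '.'): 17

Answer: 17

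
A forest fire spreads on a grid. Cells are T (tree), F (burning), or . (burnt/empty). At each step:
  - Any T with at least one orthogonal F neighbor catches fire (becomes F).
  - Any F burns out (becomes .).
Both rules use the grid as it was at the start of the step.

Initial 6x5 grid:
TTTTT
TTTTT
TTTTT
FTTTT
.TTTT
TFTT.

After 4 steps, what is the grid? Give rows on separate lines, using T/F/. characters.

Step 1: 5 trees catch fire, 2 burn out
  TTTTT
  TTTTT
  FTTTT
  .FTTT
  .FTTT
  F.FT.
Step 2: 5 trees catch fire, 5 burn out
  TTTTT
  FTTTT
  .FTTT
  ..FTT
  ..FTT
  ...F.
Step 3: 5 trees catch fire, 5 burn out
  FTTTT
  .FTTT
  ..FTT
  ...FT
  ...FT
  .....
Step 4: 5 trees catch fire, 5 burn out
  .FTTT
  ..FTT
  ...FT
  ....F
  ....F
  .....

.FTTT
..FTT
...FT
....F
....F
.....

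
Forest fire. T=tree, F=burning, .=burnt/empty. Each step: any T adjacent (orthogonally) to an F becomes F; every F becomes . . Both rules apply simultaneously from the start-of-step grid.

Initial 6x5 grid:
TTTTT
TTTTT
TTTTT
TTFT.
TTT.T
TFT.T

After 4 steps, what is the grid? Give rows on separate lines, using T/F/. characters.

Step 1: 7 trees catch fire, 2 burn out
  TTTTT
  TTTTT
  TTFTT
  TF.F.
  TFF.T
  F.F.T
Step 2: 5 trees catch fire, 7 burn out
  TTTTT
  TTFTT
  TF.FT
  F....
  F...T
  ....T
Step 3: 5 trees catch fire, 5 burn out
  TTFTT
  TF.FT
  F...F
  .....
  ....T
  ....T
Step 4: 4 trees catch fire, 5 burn out
  TF.FT
  F...F
  .....
  .....
  ....T
  ....T

TF.FT
F...F
.....
.....
....T
....T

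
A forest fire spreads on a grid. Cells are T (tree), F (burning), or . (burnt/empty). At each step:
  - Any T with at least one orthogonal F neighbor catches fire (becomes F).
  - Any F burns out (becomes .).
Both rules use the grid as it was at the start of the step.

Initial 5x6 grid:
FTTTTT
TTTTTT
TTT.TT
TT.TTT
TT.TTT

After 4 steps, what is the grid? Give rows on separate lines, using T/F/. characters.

Step 1: 2 trees catch fire, 1 burn out
  .FTTTT
  FTTTTT
  TTT.TT
  TT.TTT
  TT.TTT
Step 2: 3 trees catch fire, 2 burn out
  ..FTTT
  .FTTTT
  FTT.TT
  TT.TTT
  TT.TTT
Step 3: 4 trees catch fire, 3 burn out
  ...FTT
  ..FTTT
  .FT.TT
  FT.TTT
  TT.TTT
Step 4: 5 trees catch fire, 4 burn out
  ....FT
  ...FTT
  ..F.TT
  .F.TTT
  FT.TTT

....FT
...FTT
..F.TT
.F.TTT
FT.TTT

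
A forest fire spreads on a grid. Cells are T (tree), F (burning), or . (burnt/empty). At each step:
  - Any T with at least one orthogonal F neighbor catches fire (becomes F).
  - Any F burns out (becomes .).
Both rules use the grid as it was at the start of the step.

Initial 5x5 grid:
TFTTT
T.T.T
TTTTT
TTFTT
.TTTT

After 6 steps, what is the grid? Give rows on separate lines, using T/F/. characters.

Step 1: 6 trees catch fire, 2 burn out
  F.FTT
  T.T.T
  TTFTT
  TF.FT
  .TFTT
Step 2: 9 trees catch fire, 6 burn out
  ...FT
  F.F.T
  TF.FT
  F...F
  .F.FT
Step 3: 4 trees catch fire, 9 burn out
  ....F
  ....T
  F...F
  .....
  ....F
Step 4: 1 trees catch fire, 4 burn out
  .....
  ....F
  .....
  .....
  .....
Step 5: 0 trees catch fire, 1 burn out
  .....
  .....
  .....
  .....
  .....
Step 6: 0 trees catch fire, 0 burn out
  .....
  .....
  .....
  .....
  .....

.....
.....
.....
.....
.....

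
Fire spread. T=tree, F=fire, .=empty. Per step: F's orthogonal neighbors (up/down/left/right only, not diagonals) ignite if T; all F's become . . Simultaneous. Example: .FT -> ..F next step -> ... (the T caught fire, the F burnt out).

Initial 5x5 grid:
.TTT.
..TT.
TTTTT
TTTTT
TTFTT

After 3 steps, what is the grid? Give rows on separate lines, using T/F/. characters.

Step 1: 3 trees catch fire, 1 burn out
  .TTT.
  ..TT.
  TTTTT
  TTFTT
  TF.FT
Step 2: 5 trees catch fire, 3 burn out
  .TTT.
  ..TT.
  TTFTT
  TF.FT
  F...F
Step 3: 5 trees catch fire, 5 burn out
  .TTT.
  ..FT.
  TF.FT
  F...F
  .....

.TTT.
..FT.
TF.FT
F...F
.....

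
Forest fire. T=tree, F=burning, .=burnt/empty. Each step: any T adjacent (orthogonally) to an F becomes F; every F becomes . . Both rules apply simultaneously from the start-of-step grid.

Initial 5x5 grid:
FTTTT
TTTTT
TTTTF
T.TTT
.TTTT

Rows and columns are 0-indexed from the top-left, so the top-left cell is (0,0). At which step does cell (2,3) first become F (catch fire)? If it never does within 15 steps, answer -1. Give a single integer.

Step 1: cell (2,3)='F' (+5 fires, +2 burnt)
  -> target ignites at step 1
Step 2: cell (2,3)='.' (+8 fires, +5 burnt)
Step 3: cell (2,3)='.' (+6 fires, +8 burnt)
Step 4: cell (2,3)='.' (+1 fires, +6 burnt)
Step 5: cell (2,3)='.' (+1 fires, +1 burnt)
Step 6: cell (2,3)='.' (+0 fires, +1 burnt)
  fire out at step 6

1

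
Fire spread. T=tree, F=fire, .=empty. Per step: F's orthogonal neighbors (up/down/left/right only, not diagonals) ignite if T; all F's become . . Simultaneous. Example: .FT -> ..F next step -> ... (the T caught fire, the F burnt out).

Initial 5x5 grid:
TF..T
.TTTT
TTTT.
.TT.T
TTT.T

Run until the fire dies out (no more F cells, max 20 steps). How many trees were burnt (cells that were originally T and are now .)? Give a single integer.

Step 1: +2 fires, +1 burnt (F count now 2)
Step 2: +2 fires, +2 burnt (F count now 2)
Step 3: +4 fires, +2 burnt (F count now 4)
Step 4: +4 fires, +4 burnt (F count now 4)
Step 5: +3 fires, +4 burnt (F count now 3)
Step 6: +0 fires, +3 burnt (F count now 0)
Fire out after step 6
Initially T: 17, now '.': 23
Total burnt (originally-T cells now '.'): 15

Answer: 15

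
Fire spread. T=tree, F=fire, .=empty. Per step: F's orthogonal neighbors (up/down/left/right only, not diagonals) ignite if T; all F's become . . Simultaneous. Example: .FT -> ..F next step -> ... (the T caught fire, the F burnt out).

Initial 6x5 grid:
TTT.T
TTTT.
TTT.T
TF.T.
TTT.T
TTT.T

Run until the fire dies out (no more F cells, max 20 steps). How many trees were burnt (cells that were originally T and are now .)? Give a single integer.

Step 1: +3 fires, +1 burnt (F count now 3)
Step 2: +6 fires, +3 burnt (F count now 6)
Step 3: +5 fires, +6 burnt (F count now 5)
Step 4: +3 fires, +5 burnt (F count now 3)
Step 5: +0 fires, +3 burnt (F count now 0)
Fire out after step 5
Initially T: 22, now '.': 25
Total burnt (originally-T cells now '.'): 17

Answer: 17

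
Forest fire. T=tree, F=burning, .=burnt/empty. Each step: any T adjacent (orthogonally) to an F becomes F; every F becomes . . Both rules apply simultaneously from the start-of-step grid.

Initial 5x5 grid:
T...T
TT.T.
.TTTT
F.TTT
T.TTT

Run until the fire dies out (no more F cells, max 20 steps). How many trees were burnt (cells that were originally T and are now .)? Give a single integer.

Answer: 1

Derivation:
Step 1: +1 fires, +1 burnt (F count now 1)
Step 2: +0 fires, +1 burnt (F count now 0)
Fire out after step 2
Initially T: 16, now '.': 10
Total burnt (originally-T cells now '.'): 1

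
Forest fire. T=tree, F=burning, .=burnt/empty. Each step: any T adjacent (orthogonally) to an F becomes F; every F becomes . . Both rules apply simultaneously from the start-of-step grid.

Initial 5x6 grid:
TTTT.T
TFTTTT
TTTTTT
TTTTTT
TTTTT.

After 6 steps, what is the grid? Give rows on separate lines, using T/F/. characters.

Step 1: 4 trees catch fire, 1 burn out
  TFTT.T
  F.FTTT
  TFTTTT
  TTTTTT
  TTTTT.
Step 2: 6 trees catch fire, 4 burn out
  F.FT.T
  ...FTT
  F.FTTT
  TFTTTT
  TTTTT.
Step 3: 6 trees catch fire, 6 burn out
  ...F.T
  ....FT
  ...FTT
  F.FTTT
  TFTTT.
Step 4: 5 trees catch fire, 6 burn out
  .....T
  .....F
  ....FT
  ...FTT
  F.FTT.
Step 5: 4 trees catch fire, 5 burn out
  .....F
  ......
  .....F
  ....FT
  ...FT.
Step 6: 2 trees catch fire, 4 burn out
  ......
  ......
  ......
  .....F
  ....F.

......
......
......
.....F
....F.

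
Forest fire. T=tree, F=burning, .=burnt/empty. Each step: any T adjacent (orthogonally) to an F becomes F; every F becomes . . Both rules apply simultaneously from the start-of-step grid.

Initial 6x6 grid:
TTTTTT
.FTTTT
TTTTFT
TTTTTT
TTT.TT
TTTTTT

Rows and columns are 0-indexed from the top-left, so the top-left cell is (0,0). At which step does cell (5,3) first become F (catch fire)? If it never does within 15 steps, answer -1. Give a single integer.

Step 1: cell (5,3)='T' (+7 fires, +2 burnt)
Step 2: cell (5,3)='T' (+11 fires, +7 burnt)
Step 3: cell (5,3)='T' (+7 fires, +11 burnt)
Step 4: cell (5,3)='F' (+5 fires, +7 burnt)
  -> target ignites at step 4
Step 5: cell (5,3)='.' (+2 fires, +5 burnt)
Step 6: cell (5,3)='.' (+0 fires, +2 burnt)
  fire out at step 6

4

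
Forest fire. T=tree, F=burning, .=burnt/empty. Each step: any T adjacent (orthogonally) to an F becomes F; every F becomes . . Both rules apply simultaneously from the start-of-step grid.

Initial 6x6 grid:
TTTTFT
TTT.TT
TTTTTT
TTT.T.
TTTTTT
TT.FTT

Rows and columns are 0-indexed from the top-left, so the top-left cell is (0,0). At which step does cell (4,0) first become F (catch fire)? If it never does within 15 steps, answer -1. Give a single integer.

Step 1: cell (4,0)='T' (+5 fires, +2 burnt)
Step 2: cell (4,0)='T' (+6 fires, +5 burnt)
Step 3: cell (4,0)='T' (+8 fires, +6 burnt)
Step 4: cell (4,0)='F' (+6 fires, +8 burnt)
  -> target ignites at step 4
Step 5: cell (4,0)='.' (+4 fires, +6 burnt)
Step 6: cell (4,0)='.' (+1 fires, +4 burnt)
Step 7: cell (4,0)='.' (+0 fires, +1 burnt)
  fire out at step 7

4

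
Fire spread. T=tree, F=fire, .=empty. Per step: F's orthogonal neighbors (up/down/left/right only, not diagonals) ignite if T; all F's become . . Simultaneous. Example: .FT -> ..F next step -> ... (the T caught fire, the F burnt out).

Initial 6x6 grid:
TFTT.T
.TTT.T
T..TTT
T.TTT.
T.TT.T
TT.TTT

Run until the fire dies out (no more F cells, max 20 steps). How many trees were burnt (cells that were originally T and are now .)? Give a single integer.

Answer: 20

Derivation:
Step 1: +3 fires, +1 burnt (F count now 3)
Step 2: +2 fires, +3 burnt (F count now 2)
Step 3: +1 fires, +2 burnt (F count now 1)
Step 4: +1 fires, +1 burnt (F count now 1)
Step 5: +2 fires, +1 burnt (F count now 2)
Step 6: +4 fires, +2 burnt (F count now 4)
Step 7: +3 fires, +4 burnt (F count now 3)
Step 8: +2 fires, +3 burnt (F count now 2)
Step 9: +1 fires, +2 burnt (F count now 1)
Step 10: +1 fires, +1 burnt (F count now 1)
Step 11: +0 fires, +1 burnt (F count now 0)
Fire out after step 11
Initially T: 25, now '.': 31
Total burnt (originally-T cells now '.'): 20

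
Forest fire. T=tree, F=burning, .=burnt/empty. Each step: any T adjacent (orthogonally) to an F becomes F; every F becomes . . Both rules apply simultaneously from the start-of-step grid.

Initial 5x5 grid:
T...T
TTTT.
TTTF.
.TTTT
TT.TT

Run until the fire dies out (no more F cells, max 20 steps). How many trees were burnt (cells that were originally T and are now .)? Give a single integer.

Step 1: +3 fires, +1 burnt (F count now 3)
Step 2: +5 fires, +3 burnt (F count now 5)
Step 3: +4 fires, +5 burnt (F count now 4)
Step 4: +2 fires, +4 burnt (F count now 2)
Step 5: +2 fires, +2 burnt (F count now 2)
Step 6: +0 fires, +2 burnt (F count now 0)
Fire out after step 6
Initially T: 17, now '.': 24
Total burnt (originally-T cells now '.'): 16

Answer: 16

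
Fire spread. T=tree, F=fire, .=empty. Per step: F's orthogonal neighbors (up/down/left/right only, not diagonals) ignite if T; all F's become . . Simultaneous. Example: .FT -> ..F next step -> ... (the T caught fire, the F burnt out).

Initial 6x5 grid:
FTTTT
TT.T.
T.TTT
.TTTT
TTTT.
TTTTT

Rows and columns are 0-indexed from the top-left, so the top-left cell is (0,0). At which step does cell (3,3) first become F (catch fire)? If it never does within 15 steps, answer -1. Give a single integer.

Step 1: cell (3,3)='T' (+2 fires, +1 burnt)
Step 2: cell (3,3)='T' (+3 fires, +2 burnt)
Step 3: cell (3,3)='T' (+1 fires, +3 burnt)
Step 4: cell (3,3)='T' (+2 fires, +1 burnt)
Step 5: cell (3,3)='T' (+1 fires, +2 burnt)
Step 6: cell (3,3)='F' (+3 fires, +1 burnt)
  -> target ignites at step 6
Step 7: cell (3,3)='.' (+3 fires, +3 burnt)
Step 8: cell (3,3)='.' (+3 fires, +3 burnt)
Step 9: cell (3,3)='.' (+3 fires, +3 burnt)
Step 10: cell (3,3)='.' (+2 fires, +3 burnt)
Step 11: cell (3,3)='.' (+1 fires, +2 burnt)
Step 12: cell (3,3)='.' (+0 fires, +1 burnt)
  fire out at step 12

6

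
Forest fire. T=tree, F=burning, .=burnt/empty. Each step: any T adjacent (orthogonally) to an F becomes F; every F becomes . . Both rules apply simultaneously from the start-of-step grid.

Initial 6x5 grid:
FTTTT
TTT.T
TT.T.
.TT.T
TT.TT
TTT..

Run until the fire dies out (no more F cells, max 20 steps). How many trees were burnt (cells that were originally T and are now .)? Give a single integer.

Answer: 17

Derivation:
Step 1: +2 fires, +1 burnt (F count now 2)
Step 2: +3 fires, +2 burnt (F count now 3)
Step 3: +3 fires, +3 burnt (F count now 3)
Step 4: +2 fires, +3 burnt (F count now 2)
Step 5: +3 fires, +2 burnt (F count now 3)
Step 6: +2 fires, +3 burnt (F count now 2)
Step 7: +2 fires, +2 burnt (F count now 2)
Step 8: +0 fires, +2 burnt (F count now 0)
Fire out after step 8
Initially T: 21, now '.': 26
Total burnt (originally-T cells now '.'): 17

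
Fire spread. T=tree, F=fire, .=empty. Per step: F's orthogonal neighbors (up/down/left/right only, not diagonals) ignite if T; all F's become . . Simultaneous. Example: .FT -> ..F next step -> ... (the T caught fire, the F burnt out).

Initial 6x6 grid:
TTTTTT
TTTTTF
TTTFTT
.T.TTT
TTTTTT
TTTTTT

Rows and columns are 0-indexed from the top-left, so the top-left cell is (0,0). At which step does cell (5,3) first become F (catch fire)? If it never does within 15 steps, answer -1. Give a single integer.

Step 1: cell (5,3)='T' (+7 fires, +2 burnt)
Step 2: cell (5,3)='T' (+7 fires, +7 burnt)
Step 3: cell (5,3)='F' (+8 fires, +7 burnt)
  -> target ignites at step 3
Step 4: cell (5,3)='.' (+6 fires, +8 burnt)
Step 5: cell (5,3)='.' (+3 fires, +6 burnt)
Step 6: cell (5,3)='.' (+1 fires, +3 burnt)
Step 7: cell (5,3)='.' (+0 fires, +1 burnt)
  fire out at step 7

3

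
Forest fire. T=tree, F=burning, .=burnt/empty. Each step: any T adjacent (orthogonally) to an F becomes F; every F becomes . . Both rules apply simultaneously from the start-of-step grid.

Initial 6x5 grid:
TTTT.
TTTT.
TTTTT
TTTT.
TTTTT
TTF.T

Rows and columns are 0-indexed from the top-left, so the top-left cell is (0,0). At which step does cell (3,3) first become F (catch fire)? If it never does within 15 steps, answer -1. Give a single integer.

Step 1: cell (3,3)='T' (+2 fires, +1 burnt)
Step 2: cell (3,3)='T' (+4 fires, +2 burnt)
Step 3: cell (3,3)='F' (+5 fires, +4 burnt)
  -> target ignites at step 3
Step 4: cell (3,3)='.' (+5 fires, +5 burnt)
Step 5: cell (3,3)='.' (+5 fires, +5 burnt)
Step 6: cell (3,3)='.' (+3 fires, +5 burnt)
Step 7: cell (3,3)='.' (+1 fires, +3 burnt)
Step 8: cell (3,3)='.' (+0 fires, +1 burnt)
  fire out at step 8

3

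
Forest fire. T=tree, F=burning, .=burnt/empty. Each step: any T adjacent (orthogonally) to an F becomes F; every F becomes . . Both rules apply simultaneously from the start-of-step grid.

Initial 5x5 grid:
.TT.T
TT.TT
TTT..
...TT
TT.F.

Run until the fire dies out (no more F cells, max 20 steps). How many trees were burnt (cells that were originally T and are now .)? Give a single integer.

Answer: 2

Derivation:
Step 1: +1 fires, +1 burnt (F count now 1)
Step 2: +1 fires, +1 burnt (F count now 1)
Step 3: +0 fires, +1 burnt (F count now 0)
Fire out after step 3
Initially T: 14, now '.': 13
Total burnt (originally-T cells now '.'): 2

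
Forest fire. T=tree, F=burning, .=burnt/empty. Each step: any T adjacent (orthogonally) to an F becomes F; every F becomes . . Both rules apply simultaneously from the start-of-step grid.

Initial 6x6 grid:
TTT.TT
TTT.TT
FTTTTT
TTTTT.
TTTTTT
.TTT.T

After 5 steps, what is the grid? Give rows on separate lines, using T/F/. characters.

Step 1: 3 trees catch fire, 1 burn out
  TTT.TT
  FTT.TT
  .FTTTT
  FTTTT.
  TTTTTT
  .TTT.T
Step 2: 5 trees catch fire, 3 burn out
  FTT.TT
  .FT.TT
  ..FTTT
  .FTTT.
  FTTTTT
  .TTT.T
Step 3: 5 trees catch fire, 5 burn out
  .FT.TT
  ..F.TT
  ...FTT
  ..FTT.
  .FTTTT
  .TTT.T
Step 4: 5 trees catch fire, 5 burn out
  ..F.TT
  ....TT
  ....FT
  ...FT.
  ..FTTT
  .FTT.T
Step 5: 5 trees catch fire, 5 burn out
  ....TT
  ....FT
  .....F
  ....F.
  ...FTT
  ..FT.T

....TT
....FT
.....F
....F.
...FTT
..FT.T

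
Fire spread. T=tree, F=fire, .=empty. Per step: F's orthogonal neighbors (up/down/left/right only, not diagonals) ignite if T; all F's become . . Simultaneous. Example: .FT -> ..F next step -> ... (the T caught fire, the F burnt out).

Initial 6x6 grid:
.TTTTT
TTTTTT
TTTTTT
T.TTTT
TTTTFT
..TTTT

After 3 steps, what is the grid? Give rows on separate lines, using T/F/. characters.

Step 1: 4 trees catch fire, 1 burn out
  .TTTTT
  TTTTTT
  TTTTTT
  T.TTFT
  TTTF.F
  ..TTFT
Step 2: 6 trees catch fire, 4 burn out
  .TTTTT
  TTTTTT
  TTTTFT
  T.TF.F
  TTF...
  ..TF.F
Step 3: 6 trees catch fire, 6 burn out
  .TTTTT
  TTTTFT
  TTTF.F
  T.F...
  TF....
  ..F...

.TTTTT
TTTTFT
TTTF.F
T.F...
TF....
..F...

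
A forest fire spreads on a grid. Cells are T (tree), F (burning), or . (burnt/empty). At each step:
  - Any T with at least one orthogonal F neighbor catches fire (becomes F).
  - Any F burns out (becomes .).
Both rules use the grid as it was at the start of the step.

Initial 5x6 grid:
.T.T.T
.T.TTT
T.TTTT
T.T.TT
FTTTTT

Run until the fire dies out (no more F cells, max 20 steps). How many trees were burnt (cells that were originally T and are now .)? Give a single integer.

Step 1: +2 fires, +1 burnt (F count now 2)
Step 2: +2 fires, +2 burnt (F count now 2)
Step 3: +2 fires, +2 burnt (F count now 2)
Step 4: +2 fires, +2 burnt (F count now 2)
Step 5: +3 fires, +2 burnt (F count now 3)
Step 6: +3 fires, +3 burnt (F count now 3)
Step 7: +3 fires, +3 burnt (F count now 3)
Step 8: +1 fires, +3 burnt (F count now 1)
Step 9: +1 fires, +1 burnt (F count now 1)
Step 10: +0 fires, +1 burnt (F count now 0)
Fire out after step 10
Initially T: 21, now '.': 28
Total burnt (originally-T cells now '.'): 19

Answer: 19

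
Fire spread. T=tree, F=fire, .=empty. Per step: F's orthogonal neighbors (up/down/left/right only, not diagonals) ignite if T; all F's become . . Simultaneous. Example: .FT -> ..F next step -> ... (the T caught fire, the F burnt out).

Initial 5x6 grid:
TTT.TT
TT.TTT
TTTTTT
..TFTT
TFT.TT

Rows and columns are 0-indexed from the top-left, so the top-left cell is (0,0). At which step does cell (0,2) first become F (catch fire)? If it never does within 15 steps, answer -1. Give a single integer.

Step 1: cell (0,2)='T' (+5 fires, +2 burnt)
Step 2: cell (0,2)='T' (+5 fires, +5 burnt)
Step 3: cell (0,2)='T' (+4 fires, +5 burnt)
Step 4: cell (0,2)='T' (+4 fires, +4 burnt)
Step 5: cell (0,2)='T' (+3 fires, +4 burnt)
Step 6: cell (0,2)='F' (+2 fires, +3 burnt)
  -> target ignites at step 6
Step 7: cell (0,2)='.' (+0 fires, +2 burnt)
  fire out at step 7

6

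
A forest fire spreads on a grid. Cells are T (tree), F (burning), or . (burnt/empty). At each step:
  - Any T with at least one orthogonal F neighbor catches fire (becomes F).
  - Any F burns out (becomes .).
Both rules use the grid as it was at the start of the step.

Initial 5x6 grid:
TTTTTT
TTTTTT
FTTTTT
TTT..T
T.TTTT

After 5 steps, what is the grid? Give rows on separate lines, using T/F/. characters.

Step 1: 3 trees catch fire, 1 burn out
  TTTTTT
  FTTTTT
  .FTTTT
  FTT..T
  T.TTTT
Step 2: 5 trees catch fire, 3 burn out
  FTTTTT
  .FTTTT
  ..FTTT
  .FT..T
  F.TTTT
Step 3: 4 trees catch fire, 5 burn out
  .FTTTT
  ..FTTT
  ...FTT
  ..F..T
  ..TTTT
Step 4: 4 trees catch fire, 4 burn out
  ..FTTT
  ...FTT
  ....FT
  .....T
  ..FTTT
Step 5: 4 trees catch fire, 4 burn out
  ...FTT
  ....FT
  .....F
  .....T
  ...FTT

...FTT
....FT
.....F
.....T
...FTT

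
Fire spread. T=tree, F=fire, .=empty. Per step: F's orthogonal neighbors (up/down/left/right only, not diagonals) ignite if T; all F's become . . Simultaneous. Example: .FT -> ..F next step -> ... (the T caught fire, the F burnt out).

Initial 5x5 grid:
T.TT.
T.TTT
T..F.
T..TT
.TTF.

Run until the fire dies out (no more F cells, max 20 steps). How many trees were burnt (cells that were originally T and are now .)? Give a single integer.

Step 1: +3 fires, +2 burnt (F count now 3)
Step 2: +5 fires, +3 burnt (F count now 5)
Step 3: +1 fires, +5 burnt (F count now 1)
Step 4: +0 fires, +1 burnt (F count now 0)
Fire out after step 4
Initially T: 13, now '.': 21
Total burnt (originally-T cells now '.'): 9

Answer: 9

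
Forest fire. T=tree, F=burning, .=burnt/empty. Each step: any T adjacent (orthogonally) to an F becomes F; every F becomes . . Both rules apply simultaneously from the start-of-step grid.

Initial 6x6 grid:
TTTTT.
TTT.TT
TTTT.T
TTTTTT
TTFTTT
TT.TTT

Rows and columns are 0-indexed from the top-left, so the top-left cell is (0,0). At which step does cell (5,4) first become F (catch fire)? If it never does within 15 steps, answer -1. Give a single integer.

Step 1: cell (5,4)='T' (+3 fires, +1 burnt)
Step 2: cell (5,4)='T' (+7 fires, +3 burnt)
Step 3: cell (5,4)='F' (+8 fires, +7 burnt)
  -> target ignites at step 3
Step 4: cell (5,4)='.' (+5 fires, +8 burnt)
Step 5: cell (5,4)='.' (+4 fires, +5 burnt)
Step 6: cell (5,4)='.' (+3 fires, +4 burnt)
Step 7: cell (5,4)='.' (+1 fires, +3 burnt)
Step 8: cell (5,4)='.' (+0 fires, +1 burnt)
  fire out at step 8

3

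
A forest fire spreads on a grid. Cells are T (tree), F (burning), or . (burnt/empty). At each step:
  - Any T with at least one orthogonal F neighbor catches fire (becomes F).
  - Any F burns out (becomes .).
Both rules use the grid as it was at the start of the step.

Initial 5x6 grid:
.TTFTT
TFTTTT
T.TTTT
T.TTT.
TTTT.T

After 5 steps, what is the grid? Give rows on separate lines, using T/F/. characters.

Step 1: 6 trees catch fire, 2 burn out
  .FF.FT
  F.FFTT
  T.TTTT
  T.TTT.
  TTTT.T
Step 2: 5 trees catch fire, 6 burn out
  .....F
  ....FT
  F.FFTT
  T.TTT.
  TTTT.T
Step 3: 5 trees catch fire, 5 burn out
  ......
  .....F
  ....FT
  F.FFT.
  TTTT.T
Step 4: 5 trees catch fire, 5 burn out
  ......
  ......
  .....F
  ....F.
  FTFF.T
Step 5: 1 trees catch fire, 5 burn out
  ......
  ......
  ......
  ......
  .F...T

......
......
......
......
.F...T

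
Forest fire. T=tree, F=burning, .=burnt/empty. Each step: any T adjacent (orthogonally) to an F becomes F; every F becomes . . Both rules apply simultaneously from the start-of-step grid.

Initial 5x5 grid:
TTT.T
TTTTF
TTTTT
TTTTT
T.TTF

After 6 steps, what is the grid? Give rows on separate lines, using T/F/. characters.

Step 1: 5 trees catch fire, 2 burn out
  TTT.F
  TTTF.
  TTTTF
  TTTTF
  T.TF.
Step 2: 4 trees catch fire, 5 burn out
  TTT..
  TTF..
  TTTF.
  TTTF.
  T.F..
Step 3: 4 trees catch fire, 4 burn out
  TTF..
  TF...
  TTF..
  TTF..
  T....
Step 4: 4 trees catch fire, 4 burn out
  TF...
  F....
  TF...
  TF...
  T....
Step 5: 3 trees catch fire, 4 burn out
  F....
  .....
  F....
  F....
  T....
Step 6: 1 trees catch fire, 3 burn out
  .....
  .....
  .....
  .....
  F....

.....
.....
.....
.....
F....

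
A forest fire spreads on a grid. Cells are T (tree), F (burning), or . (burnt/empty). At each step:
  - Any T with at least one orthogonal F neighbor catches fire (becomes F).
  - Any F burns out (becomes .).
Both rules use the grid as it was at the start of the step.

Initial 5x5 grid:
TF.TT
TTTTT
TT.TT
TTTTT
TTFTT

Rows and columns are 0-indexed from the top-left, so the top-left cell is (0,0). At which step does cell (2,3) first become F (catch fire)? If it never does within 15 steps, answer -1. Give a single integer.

Step 1: cell (2,3)='T' (+5 fires, +2 burnt)
Step 2: cell (2,3)='T' (+7 fires, +5 burnt)
Step 3: cell (2,3)='F' (+5 fires, +7 burnt)
  -> target ignites at step 3
Step 4: cell (2,3)='.' (+3 fires, +5 burnt)
Step 5: cell (2,3)='.' (+1 fires, +3 burnt)
Step 6: cell (2,3)='.' (+0 fires, +1 burnt)
  fire out at step 6

3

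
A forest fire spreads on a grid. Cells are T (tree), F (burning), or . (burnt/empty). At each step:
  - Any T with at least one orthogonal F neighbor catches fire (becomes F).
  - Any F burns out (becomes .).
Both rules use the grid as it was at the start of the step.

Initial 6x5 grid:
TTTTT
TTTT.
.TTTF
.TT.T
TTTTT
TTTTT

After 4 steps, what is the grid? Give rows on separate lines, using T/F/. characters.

Step 1: 2 trees catch fire, 1 burn out
  TTTTT
  TTTT.
  .TTF.
  .TT.F
  TTTTT
  TTTTT
Step 2: 3 trees catch fire, 2 burn out
  TTTTT
  TTTF.
  .TF..
  .TT..
  TTTTF
  TTTTT
Step 3: 6 trees catch fire, 3 burn out
  TTTFT
  TTF..
  .F...
  .TF..
  TTTF.
  TTTTF
Step 4: 6 trees catch fire, 6 burn out
  TTF.F
  TF...
  .....
  .F...
  TTF..
  TTTF.

TTF.F
TF...
.....
.F...
TTF..
TTTF.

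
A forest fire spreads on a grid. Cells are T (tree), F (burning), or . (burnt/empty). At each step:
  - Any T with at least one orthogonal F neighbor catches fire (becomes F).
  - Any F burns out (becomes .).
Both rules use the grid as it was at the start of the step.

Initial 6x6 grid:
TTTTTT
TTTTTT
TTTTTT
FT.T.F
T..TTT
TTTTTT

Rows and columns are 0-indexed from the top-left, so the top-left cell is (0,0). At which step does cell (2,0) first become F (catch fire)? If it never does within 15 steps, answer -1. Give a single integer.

Step 1: cell (2,0)='F' (+5 fires, +2 burnt)
  -> target ignites at step 1
Step 2: cell (2,0)='.' (+7 fires, +5 burnt)
Step 3: cell (2,0)='.' (+9 fires, +7 burnt)
Step 4: cell (2,0)='.' (+7 fires, +9 burnt)
Step 5: cell (2,0)='.' (+2 fires, +7 burnt)
Step 6: cell (2,0)='.' (+0 fires, +2 burnt)
  fire out at step 6

1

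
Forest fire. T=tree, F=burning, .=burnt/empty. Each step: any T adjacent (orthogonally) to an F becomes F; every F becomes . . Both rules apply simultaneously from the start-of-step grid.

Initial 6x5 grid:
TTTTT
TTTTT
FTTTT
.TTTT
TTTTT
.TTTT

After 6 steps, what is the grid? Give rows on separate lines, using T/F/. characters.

Step 1: 2 trees catch fire, 1 burn out
  TTTTT
  FTTTT
  .FTTT
  .TTTT
  TTTTT
  .TTTT
Step 2: 4 trees catch fire, 2 burn out
  FTTTT
  .FTTT
  ..FTT
  .FTTT
  TTTTT
  .TTTT
Step 3: 5 trees catch fire, 4 burn out
  .FTTT
  ..FTT
  ...FT
  ..FTT
  TFTTT
  .TTTT
Step 4: 7 trees catch fire, 5 burn out
  ..FTT
  ...FT
  ....F
  ...FT
  F.FTT
  .FTTT
Step 5: 5 trees catch fire, 7 burn out
  ...FT
  ....F
  .....
  ....F
  ...FT
  ..FTT
Step 6: 3 trees catch fire, 5 burn out
  ....F
  .....
  .....
  .....
  ....F
  ...FT

....F
.....
.....
.....
....F
...FT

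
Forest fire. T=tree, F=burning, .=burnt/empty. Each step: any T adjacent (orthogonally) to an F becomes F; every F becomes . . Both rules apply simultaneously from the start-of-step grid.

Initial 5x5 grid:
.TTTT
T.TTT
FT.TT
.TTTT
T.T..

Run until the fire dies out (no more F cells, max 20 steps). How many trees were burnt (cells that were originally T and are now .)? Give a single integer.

Answer: 16

Derivation:
Step 1: +2 fires, +1 burnt (F count now 2)
Step 2: +1 fires, +2 burnt (F count now 1)
Step 3: +1 fires, +1 burnt (F count now 1)
Step 4: +2 fires, +1 burnt (F count now 2)
Step 5: +2 fires, +2 burnt (F count now 2)
Step 6: +2 fires, +2 burnt (F count now 2)
Step 7: +3 fires, +2 burnt (F count now 3)
Step 8: +2 fires, +3 burnt (F count now 2)
Step 9: +1 fires, +2 burnt (F count now 1)
Step 10: +0 fires, +1 burnt (F count now 0)
Fire out after step 10
Initially T: 17, now '.': 24
Total burnt (originally-T cells now '.'): 16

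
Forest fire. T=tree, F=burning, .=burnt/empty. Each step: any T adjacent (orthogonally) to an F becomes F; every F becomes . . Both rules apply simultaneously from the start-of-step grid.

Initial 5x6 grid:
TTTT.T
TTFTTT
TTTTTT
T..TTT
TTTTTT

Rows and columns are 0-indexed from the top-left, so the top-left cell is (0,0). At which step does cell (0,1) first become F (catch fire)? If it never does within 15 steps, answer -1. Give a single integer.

Step 1: cell (0,1)='T' (+4 fires, +1 burnt)
Step 2: cell (0,1)='F' (+6 fires, +4 burnt)
  -> target ignites at step 2
Step 3: cell (0,1)='.' (+5 fires, +6 burnt)
Step 4: cell (0,1)='.' (+5 fires, +5 burnt)
Step 5: cell (0,1)='.' (+4 fires, +5 burnt)
Step 6: cell (0,1)='.' (+2 fires, +4 burnt)
Step 7: cell (0,1)='.' (+0 fires, +2 burnt)
  fire out at step 7

2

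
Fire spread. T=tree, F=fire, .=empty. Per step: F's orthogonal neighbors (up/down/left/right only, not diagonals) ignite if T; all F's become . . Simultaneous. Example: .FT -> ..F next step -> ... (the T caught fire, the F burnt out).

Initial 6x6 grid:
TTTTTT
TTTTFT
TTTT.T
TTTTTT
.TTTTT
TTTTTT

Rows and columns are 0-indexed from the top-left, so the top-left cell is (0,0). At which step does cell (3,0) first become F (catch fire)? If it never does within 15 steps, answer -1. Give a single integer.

Step 1: cell (3,0)='T' (+3 fires, +1 burnt)
Step 2: cell (3,0)='T' (+5 fires, +3 burnt)
Step 3: cell (3,0)='T' (+5 fires, +5 burnt)
Step 4: cell (3,0)='T' (+7 fires, +5 burnt)
Step 5: cell (3,0)='T' (+7 fires, +7 burnt)
Step 6: cell (3,0)='F' (+4 fires, +7 burnt)
  -> target ignites at step 6
Step 7: cell (3,0)='.' (+1 fires, +4 burnt)
Step 8: cell (3,0)='.' (+1 fires, +1 burnt)
Step 9: cell (3,0)='.' (+0 fires, +1 burnt)
  fire out at step 9

6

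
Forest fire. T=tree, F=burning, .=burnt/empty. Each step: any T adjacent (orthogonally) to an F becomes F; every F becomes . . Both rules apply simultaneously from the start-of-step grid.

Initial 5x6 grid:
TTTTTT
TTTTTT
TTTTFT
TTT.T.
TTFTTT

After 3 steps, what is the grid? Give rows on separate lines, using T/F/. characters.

Step 1: 7 trees catch fire, 2 burn out
  TTTTTT
  TTTTFT
  TTTF.F
  TTF.F.
  TF.FTT
Step 2: 7 trees catch fire, 7 burn out
  TTTTFT
  TTTF.F
  TTF...
  TF....
  F...FT
Step 3: 6 trees catch fire, 7 burn out
  TTTF.F
  TTF...
  TF....
  F.....
  .....F

TTTF.F
TTF...
TF....
F.....
.....F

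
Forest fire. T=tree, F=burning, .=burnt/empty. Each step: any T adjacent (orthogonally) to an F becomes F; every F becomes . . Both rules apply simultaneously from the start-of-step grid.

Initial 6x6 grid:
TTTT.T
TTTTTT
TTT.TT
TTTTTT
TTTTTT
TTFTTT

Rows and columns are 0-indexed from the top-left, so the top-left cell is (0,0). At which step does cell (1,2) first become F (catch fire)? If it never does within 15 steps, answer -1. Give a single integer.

Step 1: cell (1,2)='T' (+3 fires, +1 burnt)
Step 2: cell (1,2)='T' (+5 fires, +3 burnt)
Step 3: cell (1,2)='T' (+6 fires, +5 burnt)
Step 4: cell (1,2)='F' (+5 fires, +6 burnt)
  -> target ignites at step 4
Step 5: cell (1,2)='.' (+6 fires, +5 burnt)
Step 6: cell (1,2)='.' (+5 fires, +6 burnt)
Step 7: cell (1,2)='.' (+2 fires, +5 burnt)
Step 8: cell (1,2)='.' (+1 fires, +2 burnt)
Step 9: cell (1,2)='.' (+0 fires, +1 burnt)
  fire out at step 9

4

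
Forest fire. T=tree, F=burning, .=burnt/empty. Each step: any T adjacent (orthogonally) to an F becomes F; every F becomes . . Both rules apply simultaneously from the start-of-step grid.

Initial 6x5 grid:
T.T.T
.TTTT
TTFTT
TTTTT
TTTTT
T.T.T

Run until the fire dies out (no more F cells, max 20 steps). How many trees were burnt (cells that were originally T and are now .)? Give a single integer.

Step 1: +4 fires, +1 burnt (F count now 4)
Step 2: +8 fires, +4 burnt (F count now 8)
Step 3: +6 fires, +8 burnt (F count now 6)
Step 4: +3 fires, +6 burnt (F count now 3)
Step 5: +2 fires, +3 burnt (F count now 2)
Step 6: +0 fires, +2 burnt (F count now 0)
Fire out after step 6
Initially T: 24, now '.': 29
Total burnt (originally-T cells now '.'): 23

Answer: 23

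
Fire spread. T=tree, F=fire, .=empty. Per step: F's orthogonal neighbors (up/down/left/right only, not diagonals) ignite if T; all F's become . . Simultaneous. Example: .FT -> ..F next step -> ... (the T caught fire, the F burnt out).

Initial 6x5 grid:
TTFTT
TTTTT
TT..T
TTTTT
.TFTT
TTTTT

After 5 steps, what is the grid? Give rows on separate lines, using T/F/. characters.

Step 1: 7 trees catch fire, 2 burn out
  TF.FT
  TTFTT
  TT..T
  TTFTT
  .F.FT
  TTFTT
Step 2: 9 trees catch fire, 7 burn out
  F...F
  TF.FT
  TT..T
  TF.FT
  ....F
  TF.FT
Step 3: 7 trees catch fire, 9 burn out
  .....
  F...F
  TF..T
  F...F
  .....
  F...F
Step 4: 2 trees catch fire, 7 burn out
  .....
  .....
  F...F
  .....
  .....
  .....
Step 5: 0 trees catch fire, 2 burn out
  .....
  .....
  .....
  .....
  .....
  .....

.....
.....
.....
.....
.....
.....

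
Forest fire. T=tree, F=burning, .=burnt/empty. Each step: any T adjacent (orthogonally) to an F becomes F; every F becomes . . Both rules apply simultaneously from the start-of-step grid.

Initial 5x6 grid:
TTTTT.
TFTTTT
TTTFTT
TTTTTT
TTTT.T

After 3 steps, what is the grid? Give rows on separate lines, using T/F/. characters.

Step 1: 8 trees catch fire, 2 burn out
  TFTTT.
  F.FFTT
  TFF.FT
  TTTFTT
  TTTT.T
Step 2: 10 trees catch fire, 8 burn out
  F.FFT.
  ....FT
  F....F
  TFF.FT
  TTTF.T
Step 3: 6 trees catch fire, 10 burn out
  ....F.
  .....F
  ......
  F....F
  TFF..T

....F.
.....F
......
F....F
TFF..T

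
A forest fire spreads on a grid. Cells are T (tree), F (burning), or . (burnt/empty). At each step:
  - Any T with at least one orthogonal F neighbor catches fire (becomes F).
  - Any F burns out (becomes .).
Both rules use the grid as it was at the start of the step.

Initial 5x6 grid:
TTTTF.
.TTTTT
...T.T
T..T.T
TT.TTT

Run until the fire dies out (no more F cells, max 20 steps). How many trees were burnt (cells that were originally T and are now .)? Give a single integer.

Answer: 16

Derivation:
Step 1: +2 fires, +1 burnt (F count now 2)
Step 2: +3 fires, +2 burnt (F count now 3)
Step 3: +4 fires, +3 burnt (F count now 4)
Step 4: +4 fires, +4 burnt (F count now 4)
Step 5: +2 fires, +4 burnt (F count now 2)
Step 6: +1 fires, +2 burnt (F count now 1)
Step 7: +0 fires, +1 burnt (F count now 0)
Fire out after step 7
Initially T: 19, now '.': 27
Total burnt (originally-T cells now '.'): 16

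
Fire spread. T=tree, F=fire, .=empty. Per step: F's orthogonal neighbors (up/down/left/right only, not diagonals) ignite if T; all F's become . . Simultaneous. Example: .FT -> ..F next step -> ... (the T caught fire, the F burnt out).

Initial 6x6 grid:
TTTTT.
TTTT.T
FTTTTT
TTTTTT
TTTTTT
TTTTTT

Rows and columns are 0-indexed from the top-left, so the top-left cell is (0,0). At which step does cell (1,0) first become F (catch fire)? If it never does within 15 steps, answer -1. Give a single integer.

Step 1: cell (1,0)='F' (+3 fires, +1 burnt)
  -> target ignites at step 1
Step 2: cell (1,0)='.' (+5 fires, +3 burnt)
Step 3: cell (1,0)='.' (+6 fires, +5 burnt)
Step 4: cell (1,0)='.' (+6 fires, +6 burnt)
Step 5: cell (1,0)='.' (+5 fires, +6 burnt)
Step 6: cell (1,0)='.' (+5 fires, +5 burnt)
Step 7: cell (1,0)='.' (+2 fires, +5 burnt)
Step 8: cell (1,0)='.' (+1 fires, +2 burnt)
Step 9: cell (1,0)='.' (+0 fires, +1 burnt)
  fire out at step 9

1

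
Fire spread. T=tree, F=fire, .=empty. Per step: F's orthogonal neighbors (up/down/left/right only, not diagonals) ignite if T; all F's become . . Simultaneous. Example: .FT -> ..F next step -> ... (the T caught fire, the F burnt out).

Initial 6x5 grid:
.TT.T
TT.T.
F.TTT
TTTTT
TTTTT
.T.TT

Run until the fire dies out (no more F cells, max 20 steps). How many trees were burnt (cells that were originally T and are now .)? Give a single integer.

Step 1: +2 fires, +1 burnt (F count now 2)
Step 2: +3 fires, +2 burnt (F count now 3)
Step 3: +3 fires, +3 burnt (F count now 3)
Step 4: +5 fires, +3 burnt (F count now 5)
Step 5: +3 fires, +5 burnt (F count now 3)
Step 6: +4 fires, +3 burnt (F count now 4)
Step 7: +1 fires, +4 burnt (F count now 1)
Step 8: +0 fires, +1 burnt (F count now 0)
Fire out after step 8
Initially T: 22, now '.': 29
Total burnt (originally-T cells now '.'): 21

Answer: 21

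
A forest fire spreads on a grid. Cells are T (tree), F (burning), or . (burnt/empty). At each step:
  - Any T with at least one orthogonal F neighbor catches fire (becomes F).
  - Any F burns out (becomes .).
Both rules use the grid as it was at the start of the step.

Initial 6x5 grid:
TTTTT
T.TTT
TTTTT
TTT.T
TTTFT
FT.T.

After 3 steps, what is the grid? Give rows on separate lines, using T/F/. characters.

Step 1: 5 trees catch fire, 2 burn out
  TTTTT
  T.TTT
  TTTTT
  TTT.T
  FTF.F
  .F.F.
Step 2: 4 trees catch fire, 5 burn out
  TTTTT
  T.TTT
  TTTTT
  FTF.F
  .F...
  .....
Step 3: 4 trees catch fire, 4 burn out
  TTTTT
  T.TTT
  FTFTF
  .F...
  .....
  .....

TTTTT
T.TTT
FTFTF
.F...
.....
.....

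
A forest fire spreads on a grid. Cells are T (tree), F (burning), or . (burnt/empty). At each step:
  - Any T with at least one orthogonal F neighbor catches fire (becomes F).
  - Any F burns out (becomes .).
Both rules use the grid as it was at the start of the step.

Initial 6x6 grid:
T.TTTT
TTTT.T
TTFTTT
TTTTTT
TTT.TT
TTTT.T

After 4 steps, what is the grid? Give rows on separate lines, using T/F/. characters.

Step 1: 4 trees catch fire, 1 burn out
  T.TTTT
  TTFT.T
  TF.FTT
  TTFTTT
  TTT.TT
  TTTT.T
Step 2: 8 trees catch fire, 4 burn out
  T.FTTT
  TF.F.T
  F...FT
  TF.FTT
  TTF.TT
  TTTT.T
Step 3: 7 trees catch fire, 8 burn out
  T..FTT
  F....T
  .....F
  F...FT
  TF..TT
  TTFT.T
Step 4: 8 trees catch fire, 7 burn out
  F...FT
  .....F
  ......
  .....F
  F...FT
  TF.F.T

F...FT
.....F
......
.....F
F...FT
TF.F.T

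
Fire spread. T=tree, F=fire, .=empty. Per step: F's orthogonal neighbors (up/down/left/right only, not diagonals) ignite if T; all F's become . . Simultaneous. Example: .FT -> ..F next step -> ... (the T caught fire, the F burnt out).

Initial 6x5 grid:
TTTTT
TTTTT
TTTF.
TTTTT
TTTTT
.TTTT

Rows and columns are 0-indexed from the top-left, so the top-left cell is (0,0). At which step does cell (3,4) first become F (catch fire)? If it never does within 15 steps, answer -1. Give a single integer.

Step 1: cell (3,4)='T' (+3 fires, +1 burnt)
Step 2: cell (3,4)='F' (+7 fires, +3 burnt)
  -> target ignites at step 2
Step 3: cell (3,4)='.' (+8 fires, +7 burnt)
Step 4: cell (3,4)='.' (+6 fires, +8 burnt)
Step 5: cell (3,4)='.' (+3 fires, +6 burnt)
Step 6: cell (3,4)='.' (+0 fires, +3 burnt)
  fire out at step 6

2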